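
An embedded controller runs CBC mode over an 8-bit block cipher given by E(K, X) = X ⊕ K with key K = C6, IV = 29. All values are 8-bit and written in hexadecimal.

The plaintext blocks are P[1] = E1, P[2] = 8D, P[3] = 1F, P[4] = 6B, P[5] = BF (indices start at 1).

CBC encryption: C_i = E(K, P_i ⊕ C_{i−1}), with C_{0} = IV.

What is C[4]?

C[1]: P[1] ⊕ 29 = C8; E(K, C8) = 0E.
C[2]: P[2] ⊕ 0E = 83; E(K, 83) = 45.
C[3]: P[3] ⊕ 45 = 5A; E(K, 5A) = 9C.
C[4]: P[4] ⊕ 9C = F7; E(K, F7) = 31.

C[4] = 31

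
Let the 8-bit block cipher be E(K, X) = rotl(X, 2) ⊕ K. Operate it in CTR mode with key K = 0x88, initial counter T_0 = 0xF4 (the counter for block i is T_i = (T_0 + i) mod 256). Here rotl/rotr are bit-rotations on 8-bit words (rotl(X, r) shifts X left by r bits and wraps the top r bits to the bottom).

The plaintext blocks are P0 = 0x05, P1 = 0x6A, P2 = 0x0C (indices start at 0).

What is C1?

CTR encryption: S_i = E(K, T_i) where T_i is the counter for block i; C_i = P_i ⊕ S_i.
C0: T = 0xF4, S = E(K, T) = 0x5B; 0x05 ⊕ 0x5B = 0x5E.
C1: T = 0xF5, S = E(K, T) = 0x5F; 0x6A ⊕ 0x5F = 0x35.

C1 = 0x35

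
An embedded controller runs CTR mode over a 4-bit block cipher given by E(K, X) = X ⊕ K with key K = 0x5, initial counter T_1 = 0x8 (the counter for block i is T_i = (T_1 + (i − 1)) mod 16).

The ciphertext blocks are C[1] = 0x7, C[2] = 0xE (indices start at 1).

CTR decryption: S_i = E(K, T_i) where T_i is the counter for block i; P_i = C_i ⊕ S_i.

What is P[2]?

P[2] = 0x2

P[2]: T = 0x9, S = E(K, T) = 0xC; 0xE ⊕ 0xC = 0x2.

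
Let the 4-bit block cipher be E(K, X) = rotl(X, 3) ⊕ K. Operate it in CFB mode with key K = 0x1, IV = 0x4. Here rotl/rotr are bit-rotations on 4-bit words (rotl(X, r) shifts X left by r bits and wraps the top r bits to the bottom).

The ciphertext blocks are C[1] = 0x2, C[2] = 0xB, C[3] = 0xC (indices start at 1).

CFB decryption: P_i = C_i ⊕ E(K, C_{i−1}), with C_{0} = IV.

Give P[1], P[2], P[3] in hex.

P[1] = 0x1, P[2] = 0xB, P[3] = 0x0

P[1]: E(K, 0x4) = 0x3; 0x2 ⊕ 0x3 = 0x1.
P[2]: E(K, 0x2) = 0x0; 0xB ⊕ 0x0 = 0xB.
P[3]: E(K, 0xB) = 0xC; 0xC ⊕ 0xC = 0x0.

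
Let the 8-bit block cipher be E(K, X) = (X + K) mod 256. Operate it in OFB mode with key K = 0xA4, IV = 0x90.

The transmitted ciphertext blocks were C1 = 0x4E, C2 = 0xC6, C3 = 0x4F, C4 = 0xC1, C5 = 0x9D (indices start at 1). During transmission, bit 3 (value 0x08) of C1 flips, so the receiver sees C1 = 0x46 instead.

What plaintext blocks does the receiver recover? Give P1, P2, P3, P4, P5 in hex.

OFB decryption: S_i = E(K, S_{i−1}) with S_{0} = IV; P_i = C_i ⊕ S_i.
Only C1 changed, to 0x46. In OFB, a change in C_i flips the same bit in P_i only; the keystream is unaffected. Decrypting the received ciphertext:
P1: S = E(K, 0x90) = 0x34; 0x46 ⊕ 0x34 = 0x72.
P2: S = E(K, 0x34) = 0xD8; 0xC6 ⊕ 0xD8 = 0x1E.
P3: S = E(K, 0xD8) = 0x7C; 0x4F ⊕ 0x7C = 0x33.
P4: S = E(K, 0x7C) = 0x20; 0xC1 ⊕ 0x20 = 0xE1.
P5: S = E(K, 0x20) = 0xC4; 0x9D ⊕ 0xC4 = 0x59.
Blocks that differ from the original plaintext: P1.

P1 = 0x72, P2 = 0x1E, P3 = 0x33, P4 = 0xE1, P5 = 0x59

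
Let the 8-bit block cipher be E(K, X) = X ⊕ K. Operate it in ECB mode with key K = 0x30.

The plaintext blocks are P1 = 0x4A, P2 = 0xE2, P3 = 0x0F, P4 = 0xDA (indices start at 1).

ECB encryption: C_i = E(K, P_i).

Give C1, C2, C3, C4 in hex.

C1: E(K, 0x4A) = 0x7A.
C2: E(K, 0xE2) = 0xD2.
C3: E(K, 0x0F) = 0x3F.
C4: E(K, 0xDA) = 0xEA.

C1 = 0x7A, C2 = 0xD2, C3 = 0x3F, C4 = 0xEA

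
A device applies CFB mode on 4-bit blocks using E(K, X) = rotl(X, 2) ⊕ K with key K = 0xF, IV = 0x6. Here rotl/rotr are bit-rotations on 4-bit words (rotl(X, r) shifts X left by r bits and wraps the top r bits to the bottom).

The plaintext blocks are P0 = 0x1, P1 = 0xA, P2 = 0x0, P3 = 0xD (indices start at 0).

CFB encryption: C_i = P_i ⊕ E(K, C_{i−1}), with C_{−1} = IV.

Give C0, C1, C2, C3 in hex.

C0: E(K, 0x6) = 0x6; 0x1 ⊕ 0x6 = 0x7.
C1: E(K, 0x7) = 0x2; 0xA ⊕ 0x2 = 0x8.
C2: E(K, 0x8) = 0xD; 0x0 ⊕ 0xD = 0xD.
C3: E(K, 0xD) = 0x8; 0xD ⊕ 0x8 = 0x5.

C0 = 0x7, C1 = 0x8, C2 = 0xD, C3 = 0x5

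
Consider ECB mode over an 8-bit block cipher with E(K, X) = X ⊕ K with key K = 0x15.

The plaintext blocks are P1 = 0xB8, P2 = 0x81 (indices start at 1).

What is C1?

ECB encryption: C_i = E(K, P_i).
C1: E(K, 0xB8) = 0xAD.

C1 = 0xAD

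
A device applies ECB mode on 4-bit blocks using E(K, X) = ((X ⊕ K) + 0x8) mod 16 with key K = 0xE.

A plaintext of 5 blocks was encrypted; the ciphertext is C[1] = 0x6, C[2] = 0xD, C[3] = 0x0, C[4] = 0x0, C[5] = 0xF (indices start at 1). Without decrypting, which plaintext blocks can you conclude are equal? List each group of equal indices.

ECB encrypts each block independently with the same key, so equal ciphertext blocks imply equal plaintext blocks.
C[3] = C[4] = 0x0, so P[3] = P[4].

P[3] = P[4]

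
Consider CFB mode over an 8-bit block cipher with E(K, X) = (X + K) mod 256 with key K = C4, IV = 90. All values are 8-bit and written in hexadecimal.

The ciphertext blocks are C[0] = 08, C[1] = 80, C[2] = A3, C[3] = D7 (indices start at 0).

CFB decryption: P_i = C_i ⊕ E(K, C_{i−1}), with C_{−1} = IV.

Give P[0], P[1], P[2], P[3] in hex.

P[0] = 5C, P[1] = 4C, P[2] = E7, P[3] = B0

P[0]: E(K, 90) = 54; 08 ⊕ 54 = 5C.
P[1]: E(K, 08) = CC; 80 ⊕ CC = 4C.
P[2]: E(K, 80) = 44; A3 ⊕ 44 = E7.
P[3]: E(K, A3) = 67; D7 ⊕ 67 = B0.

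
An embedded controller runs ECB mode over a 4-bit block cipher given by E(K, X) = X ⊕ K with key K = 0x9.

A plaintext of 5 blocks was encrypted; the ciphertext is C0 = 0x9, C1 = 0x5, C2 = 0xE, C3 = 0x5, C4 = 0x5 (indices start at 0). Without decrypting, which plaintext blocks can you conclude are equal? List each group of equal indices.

P1 = P3 = P4

ECB encrypts each block independently with the same key, so equal ciphertext blocks imply equal plaintext blocks.
C1 = C3 = C4 = 0x5, so P1 = P3 = P4.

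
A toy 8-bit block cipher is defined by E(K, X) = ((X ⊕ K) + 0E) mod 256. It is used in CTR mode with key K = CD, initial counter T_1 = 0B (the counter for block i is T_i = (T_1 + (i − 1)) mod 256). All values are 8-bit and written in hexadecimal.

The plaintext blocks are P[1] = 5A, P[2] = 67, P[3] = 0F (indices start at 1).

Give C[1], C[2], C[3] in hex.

C[1] = 8E, C[2] = A8, C[3] = C1

CTR encryption: S_i = E(K, T_i) where T_i is the counter for block i; C_i = P_i ⊕ S_i.
C[1]: T = 0B, S = E(K, T) = D4; 5A ⊕ D4 = 8E.
C[2]: T = 0C, S = E(K, T) = CF; 67 ⊕ CF = A8.
C[3]: T = 0D, S = E(K, T) = CE; 0F ⊕ CE = C1.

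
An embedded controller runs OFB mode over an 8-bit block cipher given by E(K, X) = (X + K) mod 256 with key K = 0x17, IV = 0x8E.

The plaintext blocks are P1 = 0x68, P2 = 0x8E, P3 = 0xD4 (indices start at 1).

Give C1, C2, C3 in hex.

OFB encryption: S_i = E(K, S_{i−1}) with S_{0} = IV; C_i = P_i ⊕ S_i.
C1: S = E(K, 0x8E) = 0xA5; 0x68 ⊕ 0xA5 = 0xCD.
C2: S = E(K, 0xA5) = 0xBC; 0x8E ⊕ 0xBC = 0x32.
C3: S = E(K, 0xBC) = 0xD3; 0xD4 ⊕ 0xD3 = 0x07.

C1 = 0xCD, C2 = 0x32, C3 = 0x07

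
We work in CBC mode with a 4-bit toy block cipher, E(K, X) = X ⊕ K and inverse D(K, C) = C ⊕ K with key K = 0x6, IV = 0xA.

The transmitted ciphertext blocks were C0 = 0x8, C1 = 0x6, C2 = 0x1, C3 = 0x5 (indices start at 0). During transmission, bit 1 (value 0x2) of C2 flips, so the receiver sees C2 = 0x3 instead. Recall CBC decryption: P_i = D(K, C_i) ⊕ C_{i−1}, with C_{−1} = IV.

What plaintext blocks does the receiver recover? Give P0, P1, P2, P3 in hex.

P0 = 0x4, P1 = 0x8, P2 = 0x3, P3 = 0x0

Only C2 changed, to 0x3. In CBC, a change in C_i garbles P_i and flips the same bit in P_{i+1}. Decrypting the received ciphertext:
P0: D(K, 0x8) = 0xE; 0xE ⊕ 0xA = 0x4.
P1: D(K, 0x6) = 0x0; 0x0 ⊕ 0x8 = 0x8.
P2: D(K, 0x3) = 0x5; 0x5 ⊕ 0x6 = 0x3.
P3: D(K, 0x5) = 0x3; 0x3 ⊕ 0x3 = 0x0.
Blocks that differ from the original plaintext: P2, P3.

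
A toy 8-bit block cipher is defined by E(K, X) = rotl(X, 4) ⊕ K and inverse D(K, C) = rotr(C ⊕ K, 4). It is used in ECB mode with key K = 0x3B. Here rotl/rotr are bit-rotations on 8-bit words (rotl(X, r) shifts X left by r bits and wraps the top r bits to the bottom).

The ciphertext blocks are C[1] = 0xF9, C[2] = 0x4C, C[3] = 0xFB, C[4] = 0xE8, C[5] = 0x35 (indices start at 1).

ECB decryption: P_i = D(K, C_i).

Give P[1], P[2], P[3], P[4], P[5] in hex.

P[1] = 0x2C, P[2] = 0x77, P[3] = 0x0C, P[4] = 0x3D, P[5] = 0xE0

P[1]: D(K, 0xF9) = 0x2C.
P[2]: D(K, 0x4C) = 0x77.
P[3]: D(K, 0xFB) = 0x0C.
P[4]: D(K, 0xE8) = 0x3D.
P[5]: D(K, 0x35) = 0xE0.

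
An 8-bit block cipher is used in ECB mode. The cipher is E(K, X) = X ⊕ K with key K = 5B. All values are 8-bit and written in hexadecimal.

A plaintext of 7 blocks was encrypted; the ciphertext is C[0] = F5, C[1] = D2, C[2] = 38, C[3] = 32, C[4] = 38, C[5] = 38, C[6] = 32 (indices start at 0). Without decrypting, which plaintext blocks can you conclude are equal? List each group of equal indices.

ECB encrypts each block independently with the same key, so equal ciphertext blocks imply equal plaintext blocks.
C[2] = C[4] = C[5] = 38, so P[2] = P[4] = P[5].
C[3] = C[6] = 32, so P[3] = P[6].

P[2] = P[4] = P[5]; P[3] = P[6]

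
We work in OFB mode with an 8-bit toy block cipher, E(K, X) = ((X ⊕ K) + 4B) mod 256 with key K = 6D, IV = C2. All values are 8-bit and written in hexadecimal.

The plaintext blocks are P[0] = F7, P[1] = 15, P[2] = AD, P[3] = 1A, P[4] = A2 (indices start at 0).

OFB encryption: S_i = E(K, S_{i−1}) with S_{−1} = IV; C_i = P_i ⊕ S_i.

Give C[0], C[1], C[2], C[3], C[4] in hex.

C[0] = 0D, C[1] = F7, C[2] = 77, C[3] = 18, C[4] = 18

C[0]: S = E(K, C2) = FA; F7 ⊕ FA = 0D.
C[1]: S = E(K, FA) = E2; 15 ⊕ E2 = F7.
C[2]: S = E(K, E2) = DA; AD ⊕ DA = 77.
C[3]: S = E(K, DA) = 02; 1A ⊕ 02 = 18.
C[4]: S = E(K, 02) = BA; A2 ⊕ BA = 18.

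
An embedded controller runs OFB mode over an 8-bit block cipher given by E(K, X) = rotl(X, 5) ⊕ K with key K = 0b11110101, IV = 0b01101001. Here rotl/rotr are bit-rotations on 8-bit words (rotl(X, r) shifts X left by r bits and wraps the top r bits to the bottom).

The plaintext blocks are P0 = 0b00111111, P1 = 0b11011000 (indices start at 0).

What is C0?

OFB encryption: S_i = E(K, S_{i−1}) with S_{−1} = IV; C_i = P_i ⊕ S_i.
C0: S = E(K, 0b01101001) = 0b11011000; 0b00111111 ⊕ 0b11011000 = 0b11100111.

C0 = 0b11100111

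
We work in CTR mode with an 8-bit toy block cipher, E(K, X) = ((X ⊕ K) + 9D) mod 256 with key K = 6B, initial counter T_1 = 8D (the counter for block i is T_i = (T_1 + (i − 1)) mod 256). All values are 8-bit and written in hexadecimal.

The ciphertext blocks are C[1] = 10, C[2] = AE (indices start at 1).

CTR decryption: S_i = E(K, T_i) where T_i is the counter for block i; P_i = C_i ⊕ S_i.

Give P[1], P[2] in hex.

P[1] = 93, P[2] = 2C

P[1]: T = 8D, S = E(K, T) = 83; 10 ⊕ 83 = 93.
P[2]: T = 8E, S = E(K, T) = 82; AE ⊕ 82 = 2C.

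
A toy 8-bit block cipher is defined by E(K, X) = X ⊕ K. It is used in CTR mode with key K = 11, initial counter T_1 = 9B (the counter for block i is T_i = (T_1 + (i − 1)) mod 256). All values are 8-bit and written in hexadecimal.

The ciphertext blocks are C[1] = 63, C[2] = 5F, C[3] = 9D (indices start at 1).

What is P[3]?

CTR decryption: S_i = E(K, T_i) where T_i is the counter for block i; P_i = C_i ⊕ S_i.
P[3]: T = 9D, S = E(K, T) = 8C; 9D ⊕ 8C = 11.

P[3] = 11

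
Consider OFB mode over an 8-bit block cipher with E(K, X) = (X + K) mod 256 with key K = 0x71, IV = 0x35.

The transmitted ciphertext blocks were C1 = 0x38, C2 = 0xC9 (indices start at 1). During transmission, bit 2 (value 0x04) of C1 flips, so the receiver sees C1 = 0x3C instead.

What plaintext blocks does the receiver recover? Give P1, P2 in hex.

P1 = 0x9A, P2 = 0xDE

OFB decryption: S_i = E(K, S_{i−1}) with S_{0} = IV; P_i = C_i ⊕ S_i.
Only C1 changed, to 0x3C. In OFB, a change in C_i flips the same bit in P_i only; the keystream is unaffected. Decrypting the received ciphertext:
P1: S = E(K, 0x35) = 0xA6; 0x3C ⊕ 0xA6 = 0x9A.
P2: S = E(K, 0xA6) = 0x17; 0xC9 ⊕ 0x17 = 0xDE.
Blocks that differ from the original plaintext: P1.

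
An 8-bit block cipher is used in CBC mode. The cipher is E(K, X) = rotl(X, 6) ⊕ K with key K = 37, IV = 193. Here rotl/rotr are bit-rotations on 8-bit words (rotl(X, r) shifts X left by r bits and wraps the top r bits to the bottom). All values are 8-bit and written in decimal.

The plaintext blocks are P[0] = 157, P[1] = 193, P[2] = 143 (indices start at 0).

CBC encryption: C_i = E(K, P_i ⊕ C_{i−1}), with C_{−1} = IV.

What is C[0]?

C[0] = 50

C[0]: P[0] ⊕ 193 = 92; E(K, 92) = 50.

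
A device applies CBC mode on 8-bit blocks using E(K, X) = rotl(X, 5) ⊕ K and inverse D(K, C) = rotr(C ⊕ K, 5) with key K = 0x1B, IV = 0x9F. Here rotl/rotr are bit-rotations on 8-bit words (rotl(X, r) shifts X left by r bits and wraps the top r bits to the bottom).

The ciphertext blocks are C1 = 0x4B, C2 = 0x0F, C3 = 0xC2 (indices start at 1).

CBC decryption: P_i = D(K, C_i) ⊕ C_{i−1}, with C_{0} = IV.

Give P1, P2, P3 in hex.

P1 = 0x1D, P2 = 0xEB, P3 = 0xC1

P1: D(K, 0x4B) = 0x82; 0x82 ⊕ 0x9F = 0x1D.
P2: D(K, 0x0F) = 0xA0; 0xA0 ⊕ 0x4B = 0xEB.
P3: D(K, 0xC2) = 0xCE; 0xCE ⊕ 0x0F = 0xC1.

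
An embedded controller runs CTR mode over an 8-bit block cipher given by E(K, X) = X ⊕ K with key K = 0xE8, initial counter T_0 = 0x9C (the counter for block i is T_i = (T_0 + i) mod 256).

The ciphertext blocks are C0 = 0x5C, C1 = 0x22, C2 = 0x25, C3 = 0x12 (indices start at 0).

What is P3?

P3 = 0x65

CTR decryption: S_i = E(K, T_i) where T_i is the counter for block i; P_i = C_i ⊕ S_i.
P3: T = 0x9F, S = E(K, T) = 0x77; 0x12 ⊕ 0x77 = 0x65.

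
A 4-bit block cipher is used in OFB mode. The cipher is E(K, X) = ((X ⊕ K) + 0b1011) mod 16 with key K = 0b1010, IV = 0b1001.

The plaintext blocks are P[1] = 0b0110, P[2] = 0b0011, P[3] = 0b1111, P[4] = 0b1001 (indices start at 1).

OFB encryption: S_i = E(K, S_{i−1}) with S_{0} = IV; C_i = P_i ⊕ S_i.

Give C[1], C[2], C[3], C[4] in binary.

C[1]: S = E(K, 0b1001) = 0b1110; 0b0110 ⊕ 0b1110 = 0b1000.
C[2]: S = E(K, 0b1110) = 0b1111; 0b0011 ⊕ 0b1111 = 0b1100.
C[3]: S = E(K, 0b1111) = 0b0000; 0b1111 ⊕ 0b0000 = 0b1111.
C[4]: S = E(K, 0b0000) = 0b0101; 0b1001 ⊕ 0b0101 = 0b1100.

C[1] = 0b1000, C[2] = 0b1100, C[3] = 0b1111, C[4] = 0b1100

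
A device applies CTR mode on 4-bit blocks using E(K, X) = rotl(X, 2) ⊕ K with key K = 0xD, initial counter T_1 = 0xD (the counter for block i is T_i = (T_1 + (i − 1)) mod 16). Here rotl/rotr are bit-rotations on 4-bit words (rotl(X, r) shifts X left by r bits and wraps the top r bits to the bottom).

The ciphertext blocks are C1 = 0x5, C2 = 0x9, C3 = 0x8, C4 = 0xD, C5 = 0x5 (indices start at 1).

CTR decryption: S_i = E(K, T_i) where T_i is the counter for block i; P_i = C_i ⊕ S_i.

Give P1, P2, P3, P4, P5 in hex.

P1: T = 0xD, S = E(K, T) = 0xA; 0x5 ⊕ 0xA = 0xF.
P2: T = 0xE, S = E(K, T) = 0x6; 0x9 ⊕ 0x6 = 0xF.
P3: T = 0xF, S = E(K, T) = 0x2; 0x8 ⊕ 0x2 = 0xA.
P4: T = 0x0, S = E(K, T) = 0xD; 0xD ⊕ 0xD = 0x0.
P5: T = 0x1, S = E(K, T) = 0x9; 0x5 ⊕ 0x9 = 0xC.

P1 = 0xF, P2 = 0xF, P3 = 0xA, P4 = 0x0, P5 = 0xC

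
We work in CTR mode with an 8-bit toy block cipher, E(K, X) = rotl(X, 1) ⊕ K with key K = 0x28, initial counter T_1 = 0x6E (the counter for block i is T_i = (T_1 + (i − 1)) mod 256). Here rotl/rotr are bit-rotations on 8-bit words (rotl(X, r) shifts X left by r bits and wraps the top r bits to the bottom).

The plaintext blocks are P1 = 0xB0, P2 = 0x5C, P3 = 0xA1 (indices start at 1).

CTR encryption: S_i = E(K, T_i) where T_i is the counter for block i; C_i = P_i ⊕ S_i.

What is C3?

C3 = 0x69

C1: T = 0x6E, S = E(K, T) = 0xF4; 0xB0 ⊕ 0xF4 = 0x44.
C2: T = 0x6F, S = E(K, T) = 0xF6; 0x5C ⊕ 0xF6 = 0xAA.
C3: T = 0x70, S = E(K, T) = 0xC8; 0xA1 ⊕ 0xC8 = 0x69.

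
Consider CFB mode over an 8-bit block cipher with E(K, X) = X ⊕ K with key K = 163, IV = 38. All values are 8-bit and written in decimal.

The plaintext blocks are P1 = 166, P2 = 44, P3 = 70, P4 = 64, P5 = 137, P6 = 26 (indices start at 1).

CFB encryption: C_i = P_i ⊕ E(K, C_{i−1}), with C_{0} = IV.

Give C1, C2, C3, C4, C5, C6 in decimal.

C1 = 35, C2 = 172, C3 = 73, C4 = 170, C5 = 128, C6 = 57

C1: E(K, 38) = 133; 166 ⊕ 133 = 35.
C2: E(K, 35) = 128; 44 ⊕ 128 = 172.
C3: E(K, 172) = 15; 70 ⊕ 15 = 73.
C4: E(K, 73) = 234; 64 ⊕ 234 = 170.
C5: E(K, 170) = 9; 137 ⊕ 9 = 128.
C6: E(K, 128) = 35; 26 ⊕ 35 = 57.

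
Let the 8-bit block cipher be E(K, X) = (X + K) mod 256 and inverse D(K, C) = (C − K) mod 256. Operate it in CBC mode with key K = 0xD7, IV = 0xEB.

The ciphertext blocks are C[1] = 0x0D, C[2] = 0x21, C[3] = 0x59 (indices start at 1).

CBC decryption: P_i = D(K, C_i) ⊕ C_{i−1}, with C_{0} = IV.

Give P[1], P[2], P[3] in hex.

P[1] = 0xDD, P[2] = 0x47, P[3] = 0xA3

P[1]: D(K, 0x0D) = 0x36; 0x36 ⊕ 0xEB = 0xDD.
P[2]: D(K, 0x21) = 0x4A; 0x4A ⊕ 0x0D = 0x47.
P[3]: D(K, 0x59) = 0x82; 0x82 ⊕ 0x21 = 0xA3.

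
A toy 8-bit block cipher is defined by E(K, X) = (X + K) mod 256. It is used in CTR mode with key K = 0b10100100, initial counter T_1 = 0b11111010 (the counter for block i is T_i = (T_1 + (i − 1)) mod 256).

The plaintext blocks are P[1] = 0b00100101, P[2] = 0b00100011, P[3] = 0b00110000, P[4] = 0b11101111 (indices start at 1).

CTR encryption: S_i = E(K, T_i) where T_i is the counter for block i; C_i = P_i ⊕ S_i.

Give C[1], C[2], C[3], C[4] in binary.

C[1] = 0b10111011, C[2] = 0b10111100, C[3] = 0b10010000, C[4] = 0b01001110

C[1]: T = 0b11111010, S = E(K, T) = 0b10011110; 0b00100101 ⊕ 0b10011110 = 0b10111011.
C[2]: T = 0b11111011, S = E(K, T) = 0b10011111; 0b00100011 ⊕ 0b10011111 = 0b10111100.
C[3]: T = 0b11111100, S = E(K, T) = 0b10100000; 0b00110000 ⊕ 0b10100000 = 0b10010000.
C[4]: T = 0b11111101, S = E(K, T) = 0b10100001; 0b11101111 ⊕ 0b10100001 = 0b01001110.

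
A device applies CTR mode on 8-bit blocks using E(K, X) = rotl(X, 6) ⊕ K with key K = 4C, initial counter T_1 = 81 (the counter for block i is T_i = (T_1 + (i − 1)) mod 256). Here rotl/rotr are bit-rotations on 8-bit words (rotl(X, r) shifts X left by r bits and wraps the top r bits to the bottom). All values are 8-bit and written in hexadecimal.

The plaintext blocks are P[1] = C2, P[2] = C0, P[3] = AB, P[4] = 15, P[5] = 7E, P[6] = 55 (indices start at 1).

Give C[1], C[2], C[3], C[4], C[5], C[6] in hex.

CTR encryption: S_i = E(K, T_i) where T_i is the counter for block i; C_i = P_i ⊕ S_i.
C[1]: T = 81, S = E(K, T) = 2C; C2 ⊕ 2C = EE.
C[2]: T = 82, S = E(K, T) = EC; C0 ⊕ EC = 2C.
C[3]: T = 83, S = E(K, T) = AC; AB ⊕ AC = 07.
C[4]: T = 84, S = E(K, T) = 6D; 15 ⊕ 6D = 78.
C[5]: T = 85, S = E(K, T) = 2D; 7E ⊕ 2D = 53.
C[6]: T = 86, S = E(K, T) = ED; 55 ⊕ ED = B8.

C[1] = EE, C[2] = 2C, C[3] = 07, C[4] = 78, C[5] = 53, C[6] = B8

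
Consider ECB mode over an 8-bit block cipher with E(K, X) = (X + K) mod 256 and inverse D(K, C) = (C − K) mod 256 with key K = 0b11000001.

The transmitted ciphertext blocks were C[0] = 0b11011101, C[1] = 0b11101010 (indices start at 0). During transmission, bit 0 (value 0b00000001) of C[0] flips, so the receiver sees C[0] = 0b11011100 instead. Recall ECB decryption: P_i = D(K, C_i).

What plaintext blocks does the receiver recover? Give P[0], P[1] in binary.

Only C[0] changed, to 0b11011100. In ECB, a change in C_i affects only P_i. Decrypting the received ciphertext:
P[0]: D(K, 0b11011100) = 0b00011011.
P[1]: D(K, 0b11101010) = 0b00101001.
Blocks that differ from the original plaintext: P[0].

P[0] = 0b00011011, P[1] = 0b00101001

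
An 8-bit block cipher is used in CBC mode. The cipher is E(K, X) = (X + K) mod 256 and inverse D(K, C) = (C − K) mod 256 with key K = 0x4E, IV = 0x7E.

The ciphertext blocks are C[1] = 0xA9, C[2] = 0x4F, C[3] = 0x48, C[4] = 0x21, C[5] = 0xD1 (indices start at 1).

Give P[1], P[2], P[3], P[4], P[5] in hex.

P[1] = 0x25, P[2] = 0xA8, P[3] = 0xB5, P[4] = 0x9B, P[5] = 0xA2

CBC decryption: P_i = D(K, C_i) ⊕ C_{i−1}, with C_{0} = IV.
P[1]: D(K, 0xA9) = 0x5B; 0x5B ⊕ 0x7E = 0x25.
P[2]: D(K, 0x4F) = 0x01; 0x01 ⊕ 0xA9 = 0xA8.
P[3]: D(K, 0x48) = 0xFA; 0xFA ⊕ 0x4F = 0xB5.
P[4]: D(K, 0x21) = 0xD3; 0xD3 ⊕ 0x48 = 0x9B.
P[5]: D(K, 0xD1) = 0x83; 0x83 ⊕ 0x21 = 0xA2.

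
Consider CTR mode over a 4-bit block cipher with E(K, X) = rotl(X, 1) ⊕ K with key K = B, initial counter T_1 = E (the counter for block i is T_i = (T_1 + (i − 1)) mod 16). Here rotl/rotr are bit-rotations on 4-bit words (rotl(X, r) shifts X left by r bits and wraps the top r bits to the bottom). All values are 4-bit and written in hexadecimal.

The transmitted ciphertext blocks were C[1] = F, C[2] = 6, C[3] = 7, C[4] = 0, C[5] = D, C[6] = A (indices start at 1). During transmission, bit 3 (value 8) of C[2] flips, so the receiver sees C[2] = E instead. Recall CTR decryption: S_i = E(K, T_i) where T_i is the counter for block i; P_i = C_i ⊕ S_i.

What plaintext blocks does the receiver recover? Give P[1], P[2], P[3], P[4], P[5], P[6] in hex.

P[1] = 9, P[2] = A, P[3] = C, P[4] = 9, P[5] = 2, P[6] = 7

Only C[2] changed, to E. In CTR, a change in C_i flips the same bit in P_i only; the keystream is unaffected. Decrypting the received ciphertext:
P[1]: T = E, S = E(K, T) = 6; F ⊕ 6 = 9.
P[2]: T = F, S = E(K, T) = 4; E ⊕ 4 = A.
P[3]: T = 0, S = E(K, T) = B; 7 ⊕ B = C.
P[4]: T = 1, S = E(K, T) = 9; 0 ⊕ 9 = 9.
P[5]: T = 2, S = E(K, T) = F; D ⊕ F = 2.
P[6]: T = 3, S = E(K, T) = D; A ⊕ D = 7.
Blocks that differ from the original plaintext: P[2].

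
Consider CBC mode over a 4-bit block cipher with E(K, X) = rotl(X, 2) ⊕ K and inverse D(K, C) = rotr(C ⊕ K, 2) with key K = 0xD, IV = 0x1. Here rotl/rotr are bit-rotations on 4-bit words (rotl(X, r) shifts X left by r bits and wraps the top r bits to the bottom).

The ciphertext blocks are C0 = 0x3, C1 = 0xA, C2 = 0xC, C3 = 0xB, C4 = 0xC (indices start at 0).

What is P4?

CBC decryption: P_i = D(K, C_i) ⊕ C_{i−1}, with C_{−1} = IV.
P4: D(K, 0xC) = 0x4; 0x4 ⊕ 0xB = 0xF.

P4 = 0xF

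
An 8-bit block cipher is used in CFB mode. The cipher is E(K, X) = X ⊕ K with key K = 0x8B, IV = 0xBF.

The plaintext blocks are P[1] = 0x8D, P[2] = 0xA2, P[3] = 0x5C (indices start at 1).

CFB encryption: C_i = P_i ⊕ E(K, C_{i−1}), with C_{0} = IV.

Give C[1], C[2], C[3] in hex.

C[1] = 0xB9, C[2] = 0x90, C[3] = 0x47

C[1]: E(K, 0xBF) = 0x34; 0x8D ⊕ 0x34 = 0xB9.
C[2]: E(K, 0xB9) = 0x32; 0xA2 ⊕ 0x32 = 0x90.
C[3]: E(K, 0x90) = 0x1B; 0x5C ⊕ 0x1B = 0x47.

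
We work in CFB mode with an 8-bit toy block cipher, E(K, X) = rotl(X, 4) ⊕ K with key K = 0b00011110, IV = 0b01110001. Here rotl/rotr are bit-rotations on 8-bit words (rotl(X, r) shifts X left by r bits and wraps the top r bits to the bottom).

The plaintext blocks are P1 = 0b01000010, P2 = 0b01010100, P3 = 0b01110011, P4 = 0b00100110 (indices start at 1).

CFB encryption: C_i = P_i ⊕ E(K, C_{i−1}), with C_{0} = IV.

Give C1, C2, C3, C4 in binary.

C1 = 0b01001011, C2 = 0b11111110, C3 = 0b10000010, C4 = 0b00010000

C1: E(K, 0b01110001) = 0b00001001; 0b01000010 ⊕ 0b00001001 = 0b01001011.
C2: E(K, 0b01001011) = 0b10101010; 0b01010100 ⊕ 0b10101010 = 0b11111110.
C3: E(K, 0b11111110) = 0b11110001; 0b01110011 ⊕ 0b11110001 = 0b10000010.
C4: E(K, 0b10000010) = 0b00110110; 0b00100110 ⊕ 0b00110110 = 0b00010000.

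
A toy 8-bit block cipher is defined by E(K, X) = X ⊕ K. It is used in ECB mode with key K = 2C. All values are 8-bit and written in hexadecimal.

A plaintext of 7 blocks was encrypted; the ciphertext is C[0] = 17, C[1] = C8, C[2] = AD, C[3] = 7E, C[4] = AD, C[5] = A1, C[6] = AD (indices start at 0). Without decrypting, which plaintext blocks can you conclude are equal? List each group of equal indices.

P[2] = P[4] = P[6]

ECB encrypts each block independently with the same key, so equal ciphertext blocks imply equal plaintext blocks.
C[2] = C[4] = C[6] = AD, so P[2] = P[4] = P[6].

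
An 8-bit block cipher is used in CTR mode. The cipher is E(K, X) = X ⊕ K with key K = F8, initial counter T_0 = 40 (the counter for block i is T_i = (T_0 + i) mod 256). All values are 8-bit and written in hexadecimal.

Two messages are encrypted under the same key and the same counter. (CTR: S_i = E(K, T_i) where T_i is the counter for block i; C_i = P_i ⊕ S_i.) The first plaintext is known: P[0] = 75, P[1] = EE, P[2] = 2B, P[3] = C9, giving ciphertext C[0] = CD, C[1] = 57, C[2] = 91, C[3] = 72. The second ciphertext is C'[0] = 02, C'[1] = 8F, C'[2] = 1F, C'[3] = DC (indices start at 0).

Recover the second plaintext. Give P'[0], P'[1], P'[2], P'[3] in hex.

In CTR with a reused counter, both messages share the same keystream S_i, so C_i ⊕ C'_i = P_i ⊕ P'_i and thus P'_i = P_i ⊕ C_i ⊕ C'_i.
P'[0]: 75 ⊕ CD ⊕ 02 = BA.
P'[1]: EE ⊕ 57 ⊕ 8F = 36.
P'[2]: 2B ⊕ 91 ⊕ 1F = A5.
P'[3]: C9 ⊕ 72 ⊕ DC = 67.

P'[0] = BA, P'[1] = 36, P'[2] = A5, P'[3] = 67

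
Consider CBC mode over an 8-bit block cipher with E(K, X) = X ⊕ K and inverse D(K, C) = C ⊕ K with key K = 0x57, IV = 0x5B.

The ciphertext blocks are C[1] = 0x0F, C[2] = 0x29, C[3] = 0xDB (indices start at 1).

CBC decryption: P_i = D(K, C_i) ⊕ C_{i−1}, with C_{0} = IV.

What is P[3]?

P[3] = 0xA5

P[3]: D(K, 0xDB) = 0x8C; 0x8C ⊕ 0x29 = 0xA5.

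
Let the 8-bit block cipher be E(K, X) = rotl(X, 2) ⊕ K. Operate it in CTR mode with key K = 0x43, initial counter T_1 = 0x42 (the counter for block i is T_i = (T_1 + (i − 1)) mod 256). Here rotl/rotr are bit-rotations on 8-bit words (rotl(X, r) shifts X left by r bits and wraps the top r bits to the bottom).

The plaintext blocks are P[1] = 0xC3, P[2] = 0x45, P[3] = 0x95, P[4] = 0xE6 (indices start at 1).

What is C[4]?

C[4] = 0xB0

CTR encryption: S_i = E(K, T_i) where T_i is the counter for block i; C_i = P_i ⊕ S_i.
C[1]: T = 0x42, S = E(K, T) = 0x4A; 0xC3 ⊕ 0x4A = 0x89.
C[2]: T = 0x43, S = E(K, T) = 0x4E; 0x45 ⊕ 0x4E = 0x0B.
C[3]: T = 0x44, S = E(K, T) = 0x52; 0x95 ⊕ 0x52 = 0xC7.
C[4]: T = 0x45, S = E(K, T) = 0x56; 0xE6 ⊕ 0x56 = 0xB0.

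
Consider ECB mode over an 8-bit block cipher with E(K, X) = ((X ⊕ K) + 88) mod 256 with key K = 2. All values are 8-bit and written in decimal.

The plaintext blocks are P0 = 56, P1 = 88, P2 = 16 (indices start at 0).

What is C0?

ECB encryption: C_i = E(K, P_i).
C0: E(K, 56) = 146.

C0 = 146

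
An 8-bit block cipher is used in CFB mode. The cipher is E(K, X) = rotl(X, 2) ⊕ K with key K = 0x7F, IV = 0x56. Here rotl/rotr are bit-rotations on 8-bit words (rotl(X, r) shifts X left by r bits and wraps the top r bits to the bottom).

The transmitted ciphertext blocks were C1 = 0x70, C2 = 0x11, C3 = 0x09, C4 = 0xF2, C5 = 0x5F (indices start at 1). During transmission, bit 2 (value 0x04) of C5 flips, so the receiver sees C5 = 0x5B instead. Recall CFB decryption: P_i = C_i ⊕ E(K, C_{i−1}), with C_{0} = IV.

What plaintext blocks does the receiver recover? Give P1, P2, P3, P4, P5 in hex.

P1 = 0x56, P2 = 0xAF, P3 = 0x32, P4 = 0xA9, P5 = 0xEF

Only C5 changed, to 0x5B. In CFB, a change in C_i flips the same bit in P_i and garbles P_{i+1}. Decrypting the received ciphertext:
P1: E(K, 0x56) = 0x26; 0x70 ⊕ 0x26 = 0x56.
P2: E(K, 0x70) = 0xBE; 0x11 ⊕ 0xBE = 0xAF.
P3: E(K, 0x11) = 0x3B; 0x09 ⊕ 0x3B = 0x32.
P4: E(K, 0x09) = 0x5B; 0xF2 ⊕ 0x5B = 0xA9.
P5: E(K, 0xF2) = 0xB4; 0x5B ⊕ 0xB4 = 0xEF.
Blocks that differ from the original plaintext: P5.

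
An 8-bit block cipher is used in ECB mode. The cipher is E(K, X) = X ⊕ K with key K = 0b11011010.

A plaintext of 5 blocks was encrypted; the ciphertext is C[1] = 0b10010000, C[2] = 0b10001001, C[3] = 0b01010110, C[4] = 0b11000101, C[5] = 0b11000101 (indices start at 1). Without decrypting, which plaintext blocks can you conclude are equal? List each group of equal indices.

P[4] = P[5]

ECB encrypts each block independently with the same key, so equal ciphertext blocks imply equal plaintext blocks.
C[4] = C[5] = 0b11000101, so P[4] = P[5].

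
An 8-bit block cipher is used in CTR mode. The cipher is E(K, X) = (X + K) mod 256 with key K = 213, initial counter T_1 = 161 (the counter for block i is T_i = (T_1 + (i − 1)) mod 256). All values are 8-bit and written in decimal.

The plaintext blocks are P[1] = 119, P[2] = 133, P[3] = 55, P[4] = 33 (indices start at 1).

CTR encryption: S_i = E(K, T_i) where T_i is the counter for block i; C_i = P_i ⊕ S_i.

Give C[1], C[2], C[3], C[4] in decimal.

C[1] = 1, C[2] = 242, C[3] = 79, C[4] = 88

C[1]: T = 161, S = E(K, T) = 118; 119 ⊕ 118 = 1.
C[2]: T = 162, S = E(K, T) = 119; 133 ⊕ 119 = 242.
C[3]: T = 163, S = E(K, T) = 120; 55 ⊕ 120 = 79.
C[4]: T = 164, S = E(K, T) = 121; 33 ⊕ 121 = 88.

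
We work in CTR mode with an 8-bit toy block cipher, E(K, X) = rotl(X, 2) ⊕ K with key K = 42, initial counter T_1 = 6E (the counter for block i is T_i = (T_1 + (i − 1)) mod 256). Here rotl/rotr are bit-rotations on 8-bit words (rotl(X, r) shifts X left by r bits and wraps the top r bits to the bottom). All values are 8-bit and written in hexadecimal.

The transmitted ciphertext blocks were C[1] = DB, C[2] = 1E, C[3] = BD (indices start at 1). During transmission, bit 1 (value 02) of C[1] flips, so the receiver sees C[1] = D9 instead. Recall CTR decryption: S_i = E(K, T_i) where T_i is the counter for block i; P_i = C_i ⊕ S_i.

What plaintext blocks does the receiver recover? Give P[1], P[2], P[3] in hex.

P[1] = 22, P[2] = E1, P[3] = 3E

Only C[1] changed, to D9. In CTR, a change in C_i flips the same bit in P_i only; the keystream is unaffected. Decrypting the received ciphertext:
P[1]: T = 6E, S = E(K, T) = FB; D9 ⊕ FB = 22.
P[2]: T = 6F, S = E(K, T) = FF; 1E ⊕ FF = E1.
P[3]: T = 70, S = E(K, T) = 83; BD ⊕ 83 = 3E.
Blocks that differ from the original plaintext: P[1].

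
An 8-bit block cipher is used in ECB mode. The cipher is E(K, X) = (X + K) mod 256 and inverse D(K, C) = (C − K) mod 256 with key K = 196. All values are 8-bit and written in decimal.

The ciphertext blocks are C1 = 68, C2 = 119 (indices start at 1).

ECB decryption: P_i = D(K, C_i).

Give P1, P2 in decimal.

P1: D(K, 68) = 128.
P2: D(K, 119) = 179.

P1 = 128, P2 = 179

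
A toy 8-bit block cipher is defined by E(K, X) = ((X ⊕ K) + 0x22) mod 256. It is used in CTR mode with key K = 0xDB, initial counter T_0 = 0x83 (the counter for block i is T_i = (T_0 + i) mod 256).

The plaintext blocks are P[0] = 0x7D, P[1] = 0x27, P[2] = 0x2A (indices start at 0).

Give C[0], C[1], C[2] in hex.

CTR encryption: S_i = E(K, T_i) where T_i is the counter for block i; C_i = P_i ⊕ S_i.
C[0]: T = 0x83, S = E(K, T) = 0x7A; 0x7D ⊕ 0x7A = 0x07.
C[1]: T = 0x84, S = E(K, T) = 0x81; 0x27 ⊕ 0x81 = 0xA6.
C[2]: T = 0x85, S = E(K, T) = 0x80; 0x2A ⊕ 0x80 = 0xAA.

C[0] = 0x07, C[1] = 0xA6, C[2] = 0xAA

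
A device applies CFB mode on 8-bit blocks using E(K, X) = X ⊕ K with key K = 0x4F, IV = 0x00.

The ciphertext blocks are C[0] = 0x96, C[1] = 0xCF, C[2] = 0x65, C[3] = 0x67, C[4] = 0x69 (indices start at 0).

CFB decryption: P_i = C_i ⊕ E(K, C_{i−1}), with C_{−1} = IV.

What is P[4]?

P[4] = 0x41

P[4]: E(K, 0x67) = 0x28; 0x69 ⊕ 0x28 = 0x41.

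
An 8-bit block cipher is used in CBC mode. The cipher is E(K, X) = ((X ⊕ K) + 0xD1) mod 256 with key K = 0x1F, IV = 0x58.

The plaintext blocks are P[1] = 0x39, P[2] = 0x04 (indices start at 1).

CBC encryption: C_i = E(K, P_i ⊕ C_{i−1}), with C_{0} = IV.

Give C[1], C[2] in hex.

C[1]: P[1] ⊕ 0x58 = 0x61; E(K, 0x61) = 0x4F.
C[2]: P[2] ⊕ 0x4F = 0x4B; E(K, 0x4B) = 0x25.

C[1] = 0x4F, C[2] = 0x25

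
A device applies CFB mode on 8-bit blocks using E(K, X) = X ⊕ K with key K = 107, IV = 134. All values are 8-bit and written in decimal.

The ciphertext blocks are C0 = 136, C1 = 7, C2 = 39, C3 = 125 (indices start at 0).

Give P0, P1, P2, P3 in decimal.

CFB decryption: P_i = C_i ⊕ E(K, C_{i−1}), with C_{−1} = IV.
P0: E(K, 134) = 237; 136 ⊕ 237 = 101.
P1: E(K, 136) = 227; 7 ⊕ 227 = 228.
P2: E(K, 7) = 108; 39 ⊕ 108 = 75.
P3: E(K, 39) = 76; 125 ⊕ 76 = 49.

P0 = 101, P1 = 228, P2 = 75, P3 = 49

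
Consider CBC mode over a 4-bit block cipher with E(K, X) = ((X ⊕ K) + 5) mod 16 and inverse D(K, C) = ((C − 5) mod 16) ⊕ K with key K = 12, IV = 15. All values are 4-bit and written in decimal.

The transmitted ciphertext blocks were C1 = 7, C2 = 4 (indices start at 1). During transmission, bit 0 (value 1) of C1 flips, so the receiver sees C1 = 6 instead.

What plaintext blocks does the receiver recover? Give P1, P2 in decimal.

P1 = 2, P2 = 5

CBC decryption: P_i = D(K, C_i) ⊕ C_{i−1}, with C_{0} = IV.
Only C1 changed, to 6. In CBC, a change in C_i garbles P_i and flips the same bit in P_{i+1}. Decrypting the received ciphertext:
P1: D(K, 6) = 13; 13 ⊕ 15 = 2.
P2: D(K, 4) = 3; 3 ⊕ 6 = 5.
Blocks that differ from the original plaintext: P1, P2.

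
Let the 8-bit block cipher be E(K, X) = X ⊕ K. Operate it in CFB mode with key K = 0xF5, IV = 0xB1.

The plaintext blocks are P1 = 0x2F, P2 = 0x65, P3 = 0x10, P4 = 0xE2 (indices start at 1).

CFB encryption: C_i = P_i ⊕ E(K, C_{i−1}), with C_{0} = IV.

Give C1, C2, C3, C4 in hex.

C1: E(K, 0xB1) = 0x44; 0x2F ⊕ 0x44 = 0x6B.
C2: E(K, 0x6B) = 0x9E; 0x65 ⊕ 0x9E = 0xFB.
C3: E(K, 0xFB) = 0x0E; 0x10 ⊕ 0x0E = 0x1E.
C4: E(K, 0x1E) = 0xEB; 0xE2 ⊕ 0xEB = 0x09.

C1 = 0x6B, C2 = 0xFB, C3 = 0x1E, C4 = 0x09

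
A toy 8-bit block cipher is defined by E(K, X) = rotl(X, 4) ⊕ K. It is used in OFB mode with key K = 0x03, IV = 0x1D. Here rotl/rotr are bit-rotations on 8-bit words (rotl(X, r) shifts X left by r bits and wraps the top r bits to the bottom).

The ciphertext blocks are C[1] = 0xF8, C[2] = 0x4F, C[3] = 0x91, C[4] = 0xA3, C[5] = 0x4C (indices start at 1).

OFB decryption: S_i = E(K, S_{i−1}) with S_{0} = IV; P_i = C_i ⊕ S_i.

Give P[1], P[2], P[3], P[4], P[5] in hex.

P[1]: S = E(K, 0x1D) = 0xD2; 0xF8 ⊕ 0xD2 = 0x2A.
P[2]: S = E(K, 0xD2) = 0x2E; 0x4F ⊕ 0x2E = 0x61.
P[3]: S = E(K, 0x2E) = 0xE1; 0x91 ⊕ 0xE1 = 0x70.
P[4]: S = E(K, 0xE1) = 0x1D; 0xA3 ⊕ 0x1D = 0xBE.
P[5]: S = E(K, 0x1D) = 0xD2; 0x4C ⊕ 0xD2 = 0x9E.

P[1] = 0x2A, P[2] = 0x61, P[3] = 0x70, P[4] = 0xBE, P[5] = 0x9E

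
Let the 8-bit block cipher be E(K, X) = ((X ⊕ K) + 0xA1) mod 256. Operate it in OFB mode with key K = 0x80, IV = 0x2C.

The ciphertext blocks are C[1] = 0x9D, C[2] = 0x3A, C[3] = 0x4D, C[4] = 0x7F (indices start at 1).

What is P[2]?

P[2] = 0x54

OFB decryption: S_i = E(K, S_{i−1}) with S_{0} = IV; P_i = C_i ⊕ S_i.
P[1]: S = E(K, 0x2C) = 0x4D; 0x9D ⊕ 0x4D = 0xD0.
P[2]: S = E(K, 0x4D) = 0x6E; 0x3A ⊕ 0x6E = 0x54.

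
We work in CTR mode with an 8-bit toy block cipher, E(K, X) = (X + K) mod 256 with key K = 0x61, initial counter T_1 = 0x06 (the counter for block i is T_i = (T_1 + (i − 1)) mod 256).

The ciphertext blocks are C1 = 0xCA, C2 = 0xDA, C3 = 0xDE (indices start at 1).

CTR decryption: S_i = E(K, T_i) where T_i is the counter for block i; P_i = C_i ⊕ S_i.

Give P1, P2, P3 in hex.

P1: T = 0x06, S = E(K, T) = 0x67; 0xCA ⊕ 0x67 = 0xAD.
P2: T = 0x07, S = E(K, T) = 0x68; 0xDA ⊕ 0x68 = 0xB2.
P3: T = 0x08, S = E(K, T) = 0x69; 0xDE ⊕ 0x69 = 0xB7.

P1 = 0xAD, P2 = 0xB2, P3 = 0xB7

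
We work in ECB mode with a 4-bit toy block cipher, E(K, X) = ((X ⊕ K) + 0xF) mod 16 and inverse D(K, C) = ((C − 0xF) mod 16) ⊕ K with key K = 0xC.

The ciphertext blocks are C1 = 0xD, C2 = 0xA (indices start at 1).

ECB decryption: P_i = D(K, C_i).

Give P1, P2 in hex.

P1: D(K, 0xD) = 0x2.
P2: D(K, 0xA) = 0x7.

P1 = 0x2, P2 = 0x7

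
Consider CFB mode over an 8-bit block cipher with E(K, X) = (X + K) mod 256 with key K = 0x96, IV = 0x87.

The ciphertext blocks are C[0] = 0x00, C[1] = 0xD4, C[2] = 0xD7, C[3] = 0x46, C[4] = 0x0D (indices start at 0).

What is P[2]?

CFB decryption: P_i = C_i ⊕ E(K, C_{i−1}), with C_{−1} = IV.
P[2]: E(K, 0xD4) = 0x6A; 0xD7 ⊕ 0x6A = 0xBD.

P[2] = 0xBD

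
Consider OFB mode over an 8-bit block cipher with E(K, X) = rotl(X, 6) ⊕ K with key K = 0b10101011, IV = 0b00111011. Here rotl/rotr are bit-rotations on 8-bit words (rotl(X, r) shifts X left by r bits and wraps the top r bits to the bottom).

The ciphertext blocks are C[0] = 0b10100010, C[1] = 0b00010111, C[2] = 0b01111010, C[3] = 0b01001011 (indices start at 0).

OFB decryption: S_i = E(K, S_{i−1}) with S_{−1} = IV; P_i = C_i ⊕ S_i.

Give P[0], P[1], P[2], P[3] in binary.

P[0]: S = E(K, 0b00111011) = 0b01100101; 0b10100010 ⊕ 0b01100101 = 0b11000111.
P[1]: S = E(K, 0b01100101) = 0b11110010; 0b00010111 ⊕ 0b11110010 = 0b11100101.
P[2]: S = E(K, 0b11110010) = 0b00010111; 0b01111010 ⊕ 0b00010111 = 0b01101101.
P[3]: S = E(K, 0b00010111) = 0b01101110; 0b01001011 ⊕ 0b01101110 = 0b00100101.

P[0] = 0b11000111, P[1] = 0b11100101, P[2] = 0b01101101, P[3] = 0b00100101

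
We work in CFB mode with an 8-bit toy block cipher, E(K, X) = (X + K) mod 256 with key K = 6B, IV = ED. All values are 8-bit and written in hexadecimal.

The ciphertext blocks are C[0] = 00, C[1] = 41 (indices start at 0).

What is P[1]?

CFB decryption: P_i = C_i ⊕ E(K, C_{i−1}), with C_{−1} = IV.
P[1]: E(K, 00) = 6B; 41 ⊕ 6B = 2A.

P[1] = 2A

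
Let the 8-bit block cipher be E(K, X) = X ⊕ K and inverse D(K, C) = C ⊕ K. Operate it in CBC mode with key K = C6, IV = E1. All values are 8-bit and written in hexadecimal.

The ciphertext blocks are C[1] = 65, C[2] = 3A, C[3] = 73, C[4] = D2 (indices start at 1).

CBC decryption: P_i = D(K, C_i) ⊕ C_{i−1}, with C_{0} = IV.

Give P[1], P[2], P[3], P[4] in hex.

P[1] = 42, P[2] = 99, P[3] = 8F, P[4] = 67

P[1]: D(K, 65) = A3; A3 ⊕ E1 = 42.
P[2]: D(K, 3A) = FC; FC ⊕ 65 = 99.
P[3]: D(K, 73) = B5; B5 ⊕ 3A = 8F.
P[4]: D(K, D2) = 14; 14 ⊕ 73 = 67.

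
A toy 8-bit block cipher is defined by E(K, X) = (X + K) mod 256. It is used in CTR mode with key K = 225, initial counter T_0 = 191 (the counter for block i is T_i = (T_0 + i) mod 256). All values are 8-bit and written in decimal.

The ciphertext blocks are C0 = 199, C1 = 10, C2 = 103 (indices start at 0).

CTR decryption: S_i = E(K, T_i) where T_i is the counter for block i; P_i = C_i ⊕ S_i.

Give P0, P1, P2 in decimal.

P0 = 103, P1 = 171, P2 = 197

P0: T = 191, S = E(K, T) = 160; 199 ⊕ 160 = 103.
P1: T = 192, S = E(K, T) = 161; 10 ⊕ 161 = 171.
P2: T = 193, S = E(K, T) = 162; 103 ⊕ 162 = 197.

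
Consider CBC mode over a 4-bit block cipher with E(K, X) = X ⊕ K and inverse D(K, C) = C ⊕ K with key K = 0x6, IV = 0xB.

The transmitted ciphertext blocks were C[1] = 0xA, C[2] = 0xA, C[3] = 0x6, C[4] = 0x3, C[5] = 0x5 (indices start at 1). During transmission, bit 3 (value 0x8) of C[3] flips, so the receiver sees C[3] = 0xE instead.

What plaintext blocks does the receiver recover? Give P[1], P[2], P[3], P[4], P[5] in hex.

CBC decryption: P_i = D(K, C_i) ⊕ C_{i−1}, with C_{0} = IV.
Only C[3] changed, to 0xE. In CBC, a change in C_i garbles P_i and flips the same bit in P_{i+1}. Decrypting the received ciphertext:
P[1]: D(K, 0xA) = 0xC; 0xC ⊕ 0xB = 0x7.
P[2]: D(K, 0xA) = 0xC; 0xC ⊕ 0xA = 0x6.
P[3]: D(K, 0xE) = 0x8; 0x8 ⊕ 0xA = 0x2.
P[4]: D(K, 0x3) = 0x5; 0x5 ⊕ 0xE = 0xB.
P[5]: D(K, 0x5) = 0x3; 0x3 ⊕ 0x3 = 0x0.
Blocks that differ from the original plaintext: P[3], P[4].

P[1] = 0x7, P[2] = 0x6, P[3] = 0x2, P[4] = 0xB, P[5] = 0x0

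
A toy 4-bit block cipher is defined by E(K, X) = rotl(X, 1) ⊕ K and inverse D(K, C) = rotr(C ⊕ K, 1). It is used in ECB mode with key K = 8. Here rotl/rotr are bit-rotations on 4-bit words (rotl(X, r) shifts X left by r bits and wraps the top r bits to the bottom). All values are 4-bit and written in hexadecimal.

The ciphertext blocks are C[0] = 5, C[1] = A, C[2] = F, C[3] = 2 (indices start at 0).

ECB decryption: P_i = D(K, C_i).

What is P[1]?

P[1] = 1

P[1]: D(K, A) = 1.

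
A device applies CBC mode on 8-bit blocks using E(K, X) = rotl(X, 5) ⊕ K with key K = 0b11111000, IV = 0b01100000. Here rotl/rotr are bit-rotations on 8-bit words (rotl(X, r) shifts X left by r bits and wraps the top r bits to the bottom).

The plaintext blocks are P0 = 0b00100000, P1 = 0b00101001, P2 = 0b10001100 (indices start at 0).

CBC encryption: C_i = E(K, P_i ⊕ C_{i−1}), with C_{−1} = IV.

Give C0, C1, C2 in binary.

C0 = 0b11110000, C1 = 0b11000011, C2 = 0b00010001

C0: P0 ⊕ 0b01100000 = 0b01000000; E(K, 0b01000000) = 0b11110000.
C1: P1 ⊕ 0b11110000 = 0b11011001; E(K, 0b11011001) = 0b11000011.
C2: P2 ⊕ 0b11000011 = 0b01001111; E(K, 0b01001111) = 0b00010001.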